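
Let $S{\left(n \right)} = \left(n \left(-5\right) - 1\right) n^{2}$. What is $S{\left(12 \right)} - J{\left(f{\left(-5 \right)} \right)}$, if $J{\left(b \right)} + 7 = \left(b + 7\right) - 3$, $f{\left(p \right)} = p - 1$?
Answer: $-8775$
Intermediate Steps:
$f{\left(p \right)} = -1 + p$ ($f{\left(p \right)} = p - 1 = -1 + p$)
$J{\left(b \right)} = -3 + b$ ($J{\left(b \right)} = -7 + \left(\left(b + 7\right) - 3\right) = -7 + \left(\left(7 + b\right) - 3\right) = -7 + \left(4 + b\right) = -3 + b$)
$S{\left(n \right)} = n^{2} \left(-1 - 5 n\right)$ ($S{\left(n \right)} = \left(- 5 n - 1\right) n^{2} = \left(-1 - 5 n\right) n^{2} = n^{2} \left(-1 - 5 n\right)$)
$S{\left(12 \right)} - J{\left(f{\left(-5 \right)} \right)} = 12^{2} \left(-1 - 60\right) - \left(-3 - 6\right) = 144 \left(-1 - 60\right) - \left(-3 - 6\right) = 144 \left(-61\right) - -9 = -8784 + 9 = -8775$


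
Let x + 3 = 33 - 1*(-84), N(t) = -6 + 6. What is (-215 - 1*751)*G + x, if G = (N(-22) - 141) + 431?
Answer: -280026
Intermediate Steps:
N(t) = 0
x = 114 (x = -3 + (33 - 1*(-84)) = -3 + (33 + 84) = -3 + 117 = 114)
G = 290 (G = (0 - 141) + 431 = -141 + 431 = 290)
(-215 - 1*751)*G + x = (-215 - 1*751)*290 + 114 = (-215 - 751)*290 + 114 = -966*290 + 114 = -280140 + 114 = -280026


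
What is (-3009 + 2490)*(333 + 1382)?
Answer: -890085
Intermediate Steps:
(-3009 + 2490)*(333 + 1382) = -519*1715 = -890085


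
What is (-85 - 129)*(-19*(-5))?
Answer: -20330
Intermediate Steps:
(-85 - 129)*(-19*(-5)) = -214*95 = -20330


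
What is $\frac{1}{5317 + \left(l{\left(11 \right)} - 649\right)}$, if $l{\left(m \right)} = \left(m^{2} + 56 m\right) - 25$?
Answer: $\frac{1}{5380} \approx 0.00018587$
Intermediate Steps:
$l{\left(m \right)} = -25 + m^{2} + 56 m$
$\frac{1}{5317 + \left(l{\left(11 \right)} - 649\right)} = \frac{1}{5317 + \left(\left(-25 + 11^{2} + 56 \cdot 11\right) - 649\right)} = \frac{1}{5317 + \left(\left(-25 + 121 + 616\right) - 649\right)} = \frac{1}{5317 + \left(712 - 649\right)} = \frac{1}{5317 + 63} = \frac{1}{5380}$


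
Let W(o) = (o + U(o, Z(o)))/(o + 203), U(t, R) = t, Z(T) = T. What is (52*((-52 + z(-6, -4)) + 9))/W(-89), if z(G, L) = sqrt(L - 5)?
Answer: 127452/89 - 8892*I/89 ≈ 1432.0 - 99.91*I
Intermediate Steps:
z(G, L) = sqrt(-5 + L)
W(o) = 2*o/(203 + o) (W(o) = (o + o)/(o + 203) = (2*o)/(203 + o) = 2*o/(203 + o))
(52*((-52 + z(-6, -4)) + 9))/W(-89) = (52*((-52 + sqrt(-5 - 4)) + 9))/((2*(-89)/(203 - 89))) = (52*((-52 + sqrt(-9)) + 9))/((2*(-89)/114)) = (52*((-52 + 3*I) + 9))/((2*(-89)*(1/114))) = (52*(-43 + 3*I))/(-89/57) = (-2236 + 156*I)*(-57/89) = 127452/89 - 8892*I/89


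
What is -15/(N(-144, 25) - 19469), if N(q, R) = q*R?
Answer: 15/23069 ≈ 0.00065022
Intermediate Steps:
N(q, R) = R*q
-15/(N(-144, 25) - 19469) = -15/(25*(-144) - 19469) = -15/(-3600 - 19469) = -15/(-23069) = -15*(-1/23069) = 15/23069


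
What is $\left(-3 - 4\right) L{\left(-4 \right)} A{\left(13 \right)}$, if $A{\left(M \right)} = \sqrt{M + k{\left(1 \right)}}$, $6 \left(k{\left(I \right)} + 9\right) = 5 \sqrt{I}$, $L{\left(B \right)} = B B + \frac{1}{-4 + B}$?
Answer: $- \frac{889 \sqrt{174}}{48} \approx -244.31$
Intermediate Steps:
$L{\left(B \right)} = B^{2} + \frac{1}{-4 + B}$
$k{\left(I \right)} = -9 + \frac{5 \sqrt{I}}{6}$
$A{\left(M \right)} = \sqrt{- \frac{49}{6} + M}$ ($A{\left(M \right)} = \sqrt{M - \left(9 - \frac{5 \sqrt{1}}{6}\right)} = \sqrt{M + \left(-9 + \frac{5}{6} \cdot 1\right)} = \sqrt{M + \left(-9 + \frac{5}{6}\right)} = \sqrt{M - \frac{49}{6}} = \sqrt{- \frac{49}{6} + M}$)
$\left(-3 - 4\right) L{\left(-4 \right)} A{\left(13 \right)} = \left(-3 - 4\right) \frac{1 + \left(-4\right)^{3} - 4 \left(-4\right)^{2}}{-4 - 4} \frac{\sqrt{-294 + 36 \cdot 13}}{6} = - 7 \frac{1 - 64 - 64}{-8} \frac{\sqrt{-294 + 468}}{6} = - 7 \left(- \frac{1 - 64 - 64}{8}\right) \frac{\sqrt{174}}{6} = - 7 \left(\left(- \frac{1}{8}\right) \left(-127\right)\right) \frac{\sqrt{174}}{6} = \left(-7\right) \frac{127}{8} \frac{\sqrt{174}}{6} = - \frac{889 \frac{\sqrt{174}}{6}}{8} = - \frac{889 \sqrt{174}}{48}$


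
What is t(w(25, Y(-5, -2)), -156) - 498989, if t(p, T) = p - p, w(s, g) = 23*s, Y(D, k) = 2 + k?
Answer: -498989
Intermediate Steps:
t(p, T) = 0
t(w(25, Y(-5, -2)), -156) - 498989 = 0 - 498989 = -498989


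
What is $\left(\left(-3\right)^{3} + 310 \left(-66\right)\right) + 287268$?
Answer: $266781$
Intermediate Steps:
$\left(\left(-3\right)^{3} + 310 \left(-66\right)\right) + 287268 = \left(-27 - 20460\right) + 287268 = -20487 + 287268 = 266781$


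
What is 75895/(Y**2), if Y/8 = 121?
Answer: 75895/937024 ≈ 0.080996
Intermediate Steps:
Y = 968 (Y = 8*121 = 968)
75895/(Y**2) = 75895/(968**2) = 75895/937024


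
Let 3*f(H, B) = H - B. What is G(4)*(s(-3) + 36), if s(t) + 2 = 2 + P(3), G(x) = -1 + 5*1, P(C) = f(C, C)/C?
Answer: 144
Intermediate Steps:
f(H, B) = -B/3 + H/3 (f(H, B) = (H - B)/3 = -B/3 + H/3)
P(C) = 0 (P(C) = (-C/3 + C/3)/C = 0/C = 0)
G(x) = 4 (G(x) = -1 + 5 = 4)
s(t) = 0 (s(t) = -2 + (2 + 0) = -2 + 2 = 0)
G(4)*(s(-3) + 36) = 4*(0 + 36) = 4*36 = 144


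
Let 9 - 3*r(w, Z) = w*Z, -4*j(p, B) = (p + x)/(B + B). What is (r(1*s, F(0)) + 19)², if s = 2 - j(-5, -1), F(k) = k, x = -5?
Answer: 484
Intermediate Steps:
j(p, B) = -(-5 + p)/(8*B) (j(p, B) = -(p - 5)/(4*(B + B)) = -(-5 + p)/(4*(2*B)) = -(-5 + p)*1/(2*B)/4 = -(-5 + p)/(8*B))
s = 13/4 (s = 2 - (5 - 1*(-5))/(8*(-1)) = 2 - (-1)*(5 + 5)/8 = 2 - (-1)*10/8 = 2 - 1*(-5/4) = 2 + 5/4 = 13/4 ≈ 3.2500)
r(w, Z) = 3 - Z*w/3 (r(w, Z) = 3 - w*Z/3 = 3 - Z*w/3)
(r(1*s, F(0)) + 19)² = ((3 - ⅓*0*1*(13/4)) + 19)² = ((3 - ⅓*0*13/4) + 19)² = ((3 + 0) + 19)² = (3 + 19)² = 22² = 484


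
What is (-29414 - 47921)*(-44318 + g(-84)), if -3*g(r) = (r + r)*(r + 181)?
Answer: 3007248810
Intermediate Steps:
g(r) = -2*r*(181 + r)/3 (g(r) = -(r + r)*(r + 181)/3 = -2*r*(181 + r)/3)
(-29414 - 47921)*(-44318 + g(-84)) = (-29414 - 47921)*(-44318 - 2/3*(-84)*(181 - 84)) = -77335*(-44318 - 2/3*(-84)*97) = -77335*(-44318 + 5432) = -77335*(-38886) = 3007248810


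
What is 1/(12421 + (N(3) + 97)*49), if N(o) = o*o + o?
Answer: 1/17762 ≈ 5.6300e-5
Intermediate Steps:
N(o) = o + o² (N(o) = o² + o = o + o²)
1/(12421 + (N(3) + 97)*49) = 1/(12421 + (3*(1 + 3) + 97)*49) = 1/(12421 + (3*4 + 97)*49) = 1/(12421 + (12 + 97)*49) = 1/(12421 + 109*49) = 1/(12421 + 5341) = 1/17762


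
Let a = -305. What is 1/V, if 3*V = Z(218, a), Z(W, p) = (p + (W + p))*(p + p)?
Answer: 3/239120 ≈ 1.2546e-5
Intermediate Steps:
Z(W, p) = 2*p*(W + 2*p) (Z(W, p) = (W + 2*p)*(2*p) = 2*p*(W + 2*p))
V = 239120/3 (V = (2*(-305)*(218 + 2*(-305)))/3 = (2*(-305)*(218 - 610))/3 = (2*(-305)*(-392))/3 = (⅓)*239120 = 239120/3 ≈ 79707.)
1/V = 1/(239120/3) = 3/239120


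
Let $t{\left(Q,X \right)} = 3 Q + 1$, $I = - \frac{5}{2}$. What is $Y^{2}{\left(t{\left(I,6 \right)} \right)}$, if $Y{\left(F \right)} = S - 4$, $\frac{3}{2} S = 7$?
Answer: $\frac{4}{9} \approx 0.44444$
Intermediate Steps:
$S = \frac{14}{3}$ ($S = \frac{2}{3} \cdot 7 = \frac{14}{3} \approx 4.6667$)
$I = - \frac{5}{2}$ ($I = \left(-5\right) \frac{1}{2} = - \frac{5}{2} \approx -2.5$)
$t{\left(Q,X \right)} = 1 + 3 Q$
$Y{\left(F \right)} = \frac{2}{3}$ ($Y{\left(F \right)} = \frac{14}{3} - 4 = \frac{2}{3}$)
$Y^{2}{\left(t{\left(I,6 \right)} \right)} = \left(\frac{2}{3}\right)^{2} = \frac{4}{9}$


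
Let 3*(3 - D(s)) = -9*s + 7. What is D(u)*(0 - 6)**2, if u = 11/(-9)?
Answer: -108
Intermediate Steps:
u = -11/9 (u = 11*(-1/9) = -11/9 ≈ -1.2222)
D(s) = 2/3 + 3*s (D(s) = 3 - (-9*s + 7)/3 = 3 - (7 - 9*s)/3 = 3 + (-7/3 + 3*s) = 2/3 + 3*s)
D(u)*(0 - 6)**2 = (2/3 + 3*(-11/9))*(0 - 6)**2 = (2/3 - 11/3)*(-6)**2 = -3*36 = -108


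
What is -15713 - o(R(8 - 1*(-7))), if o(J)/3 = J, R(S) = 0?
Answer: -15713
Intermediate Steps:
o(J) = 3*J
-15713 - o(R(8 - 1*(-7))) = -15713 - 3*0 = -15713 - 1*0 = -15713 + 0 = -15713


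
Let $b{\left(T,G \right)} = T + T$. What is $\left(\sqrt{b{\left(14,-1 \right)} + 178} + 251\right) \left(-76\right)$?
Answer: $-19076 - 76 \sqrt{206} \approx -20167.0$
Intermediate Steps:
$b{\left(T,G \right)} = 2 T$
$\left(\sqrt{b{\left(14,-1 \right)} + 178} + 251\right) \left(-76\right) = \left(\sqrt{2 \cdot 14 + 178} + 251\right) \left(-76\right) = \left(\sqrt{28 + 178} + 251\right) \left(-76\right) = \left(\sqrt{206} + 251\right) \left(-76\right) = \left(251 + \sqrt{206}\right) \left(-76\right) = -19076 - 76 \sqrt{206}$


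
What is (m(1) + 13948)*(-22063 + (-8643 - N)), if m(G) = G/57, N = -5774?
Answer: -19821862484/57 ≈ -3.4775e+8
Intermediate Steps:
m(G) = G/57 (m(G) = G*(1/57) = G/57)
(m(1) + 13948)*(-22063 + (-8643 - N)) = ((1/57)*1 + 13948)*(-22063 + (-8643 - 1*(-5774))) = (1/57 + 13948)*(-22063 + (-8643 + 5774)) = 795037*(-22063 - 2869)/57 = (795037/57)*(-24932) = -19821862484/57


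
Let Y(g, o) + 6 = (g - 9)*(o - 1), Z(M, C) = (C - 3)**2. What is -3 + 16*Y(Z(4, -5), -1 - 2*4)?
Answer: -8899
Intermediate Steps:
Z(M, C) = (-3 + C)**2
Y(g, o) = -6 + (-1 + o)*(-9 + g) (Y(g, o) = -6 + (g - 9)*(o - 1) = -6 + (-9 + g)*(-1 + o) = -6 + (-1 + o)*(-9 + g))
-3 + 16*Y(Z(4, -5), -1 - 2*4) = -3 + 16*(3 - (-3 - 5)**2 - 9*(-1 - 2*4) + (-3 - 5)**2*(-1 - 2*4)) = -3 + 16*(3 - 1*(-8)**2 - 9*(-1 - 8) + (-8)**2*(-1 - 8)) = -3 + 16*(3 - 1*64 - 9*(-9) + 64*(-9)) = -3 + 16*(3 - 64 + 81 - 576) = -3 + 16*(-556) = -3 - 8896 = -8899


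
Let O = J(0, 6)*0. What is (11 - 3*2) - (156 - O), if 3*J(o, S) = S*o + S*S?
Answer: -151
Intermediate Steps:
J(o, S) = S**2/3 + S*o/3 (J(o, S) = (S*o + S*S)/3 = (S*o + S**2)/3 = (S**2 + S*o)/3 = S**2/3 + S*o/3)
O = 0 (O = ((1/3)*6*(6 + 0))*0 = ((1/3)*6*6)*0 = 12*0 = 0)
(11 - 3*2) - (156 - O) = (11 - 3*2) - (156 - 1*0) = (11 - 6) - (156 + 0) = 5 - 1*156 = 5 - 156 = -151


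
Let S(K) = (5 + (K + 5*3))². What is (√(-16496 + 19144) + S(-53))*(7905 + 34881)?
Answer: 46593954 + 85572*√662 ≈ 4.8796e+7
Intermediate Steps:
S(K) = (20 + K)² (S(K) = (5 + (K + 15))² = (5 + (15 + K))² = (20 + K)²)
(√(-16496 + 19144) + S(-53))*(7905 + 34881) = (√(-16496 + 19144) + (20 - 53)²)*(7905 + 34881) = (√2648 + (-33)²)*42786 = (2*√662 + 1089)*42786 = (1089 + 2*√662)*42786 = 46593954 + 85572*√662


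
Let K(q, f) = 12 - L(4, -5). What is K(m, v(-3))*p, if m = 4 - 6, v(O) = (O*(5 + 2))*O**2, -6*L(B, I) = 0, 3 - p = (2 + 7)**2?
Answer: -936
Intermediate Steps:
p = -78 (p = 3 - (2 + 7)**2 = 3 - 1*9**2 = 3 - 1*81 = 3 - 81 = -78)
L(B, I) = 0 (L(B, I) = -1/6*0 = 0)
v(O) = 7*O**3 (v(O) = (O*7)*O**2 = (7*O)*O**2 = 7*O**3)
m = -2
K(q, f) = 12 (K(q, f) = 12 - 1*0 = 12 + 0 = 12)
K(m, v(-3))*p = 12*(-78) = -936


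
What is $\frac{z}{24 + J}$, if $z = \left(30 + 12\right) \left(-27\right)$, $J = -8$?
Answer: $- \frac{567}{8} \approx -70.875$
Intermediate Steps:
$z = -1134$ ($z = 42 \left(-27\right) = -1134$)
$\frac{z}{24 + J} = \frac{1}{24 - 8} \left(-1134\right) = \frac{1}{16} \left(-1134\right) = - \frac{567}{8}$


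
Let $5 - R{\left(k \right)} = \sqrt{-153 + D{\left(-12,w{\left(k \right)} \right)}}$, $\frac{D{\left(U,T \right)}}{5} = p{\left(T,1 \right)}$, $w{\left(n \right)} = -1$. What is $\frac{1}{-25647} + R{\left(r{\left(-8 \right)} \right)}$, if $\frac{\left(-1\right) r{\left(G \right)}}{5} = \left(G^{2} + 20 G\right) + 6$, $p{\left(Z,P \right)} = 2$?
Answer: $\frac{128234}{25647} - i \sqrt{143} \approx 5.0 - 11.958 i$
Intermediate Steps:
$r{\left(G \right)} = -30 - 100 G - 5 G^{2}$ ($r{\left(G \right)} = - 5 \left(\left(G^{2} + 20 G\right) + 6\right) = - 5 \left(6 + G^{2} + 20 G\right) = -30 - 100 G - 5 G^{2}$)
$D{\left(U,T \right)} = 10$ ($D{\left(U,T \right)} = 5 \cdot 2 = 10$)
$R{\left(k \right)} = 5 - i \sqrt{143}$ ($R{\left(k \right)} = 5 - \sqrt{-153 + 10} = 5 - \sqrt{-143} = 5 - i \sqrt{143}$)
$\frac{1}{-25647} + R{\left(r{\left(-8 \right)} \right)} = \frac{1}{-25647} + \left(5 - i \sqrt{143}\right) = - \frac{1}{25647} + \left(5 - i \sqrt{143}\right) = \frac{128234}{25647} - i \sqrt{143}$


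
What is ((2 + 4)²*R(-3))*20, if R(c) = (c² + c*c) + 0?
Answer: 12960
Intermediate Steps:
R(c) = 2*c² (R(c) = (c² + c²) + 0 = 2*c² + 0 = 2*c²)
((2 + 4)²*R(-3))*20 = ((2 + 4)²*(2*(-3)²))*20 = (6²*(2*9))*20 = (36*18)*20 = 648*20 = 12960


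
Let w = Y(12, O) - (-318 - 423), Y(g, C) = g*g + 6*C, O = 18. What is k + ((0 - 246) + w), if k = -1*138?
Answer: 609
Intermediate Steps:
k = -138
Y(g, C) = g**2 + 6*C
w = 993 (w = (12**2 + 6*18) - (-318 - 423) = (144 + 108) - 1*(-741) = 252 + 741 = 993)
k + ((0 - 246) + w) = -138 + ((0 - 246) + 993) = -138 + (-246 + 993) = -138 + 747 = 609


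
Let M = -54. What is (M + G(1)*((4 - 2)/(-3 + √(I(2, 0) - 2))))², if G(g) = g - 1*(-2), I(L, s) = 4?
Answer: 156888/49 + 4752*√2/49 ≈ 3338.9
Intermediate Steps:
G(g) = 2 + g (G(g) = g + 2 = 2 + g)
(M + G(1)*((4 - 2)/(-3 + √(I(2, 0) - 2))))² = (-54 + (2 + 1)*((4 - 2)/(-3 + √(4 - 2))))² = (-54 + 3*(2/(-3 + √2)))² = (-54 + 6/(-3 + √2))²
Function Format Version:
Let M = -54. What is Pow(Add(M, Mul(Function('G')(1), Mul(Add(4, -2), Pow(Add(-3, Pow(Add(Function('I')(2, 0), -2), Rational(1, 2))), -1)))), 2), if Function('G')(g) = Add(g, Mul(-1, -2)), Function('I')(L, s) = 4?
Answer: Add(Rational(156888, 49), Mul(Rational(4752, 49), Pow(2, Rational(1, 2)))) ≈ 3338.9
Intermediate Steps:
Function('G')(g) = Add(2, g) (Function('G')(g) = Add(g, 2) = Add(2, g))
Pow(Add(M, Mul(Function('G')(1), Mul(Add(4, -2), Pow(Add(-3, Pow(Add(Function('I')(2, 0), -2), Rational(1, 2))), -1)))), 2) = Pow(Add(-54, Mul(Add(2, 1), Mul(Add(4, -2), Pow(Add(-3, Pow(Add(4, -2), Rational(1, 2))), -1)))), 2) = Pow(Add(-54, Mul(3, Mul(2, Pow(Add(-3, Pow(2, Rational(1, 2))), -1)))), 2) = Pow(Add(-54, Mul(6, Pow(Add(-3, Pow(2, Rational(1, 2))), -1))), 2)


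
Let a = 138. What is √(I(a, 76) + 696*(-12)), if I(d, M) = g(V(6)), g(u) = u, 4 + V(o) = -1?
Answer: I*√8357 ≈ 91.417*I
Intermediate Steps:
V(o) = -5 (V(o) = -4 - 1 = -5)
I(d, M) = -5
√(I(a, 76) + 696*(-12)) = √(-5 + 696*(-12)) = √(-5 - 8352) = √(-8357) = I*√8357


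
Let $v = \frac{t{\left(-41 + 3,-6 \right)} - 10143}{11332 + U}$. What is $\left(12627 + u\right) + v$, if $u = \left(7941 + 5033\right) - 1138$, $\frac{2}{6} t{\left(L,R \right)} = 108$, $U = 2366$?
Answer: $\frac{37231595}{1522} \approx 24462.0$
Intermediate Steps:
$t{\left(L,R \right)} = 324$ ($t{\left(L,R \right)} = 3 \cdot 108 = 324$)
$u = 11836$ ($u = 12974 - 1138 = 11836$)
$v = - \frac{1091}{1522}$ ($v = \frac{324 - 10143}{11332 + 2366} = - \frac{9819}{13698} = \left(-9819\right) \frac{1}{13698} = - \frac{1091}{1522} \approx -0.71682$)
$\left(12627 + u\right) + v = \left(12627 + 11836\right) - \frac{1091}{1522} = 24463 - \frac{1091}{1522} = \frac{37231595}{1522}$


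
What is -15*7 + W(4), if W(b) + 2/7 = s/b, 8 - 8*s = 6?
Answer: -11785/112 ≈ -105.22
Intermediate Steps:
s = 1/4 (s = 1 - 1/8*6 = 1 - 3/4 = 1/4 ≈ 0.25000)
W(b) = -2/7 + 1/(4*b)
-15*7 + W(4) = -15*7 + (1/28)*(7 - 8*4)/4 = -105 + (1/28)*(1/4)*(7 - 32) = -105 + (1/28)*(1/4)*(-25) = -105 - 25/112 = -11785/112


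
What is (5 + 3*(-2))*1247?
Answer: -1247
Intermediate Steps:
(5 + 3*(-2))*1247 = (5 - 6)*1247 = -1*1247 = -1247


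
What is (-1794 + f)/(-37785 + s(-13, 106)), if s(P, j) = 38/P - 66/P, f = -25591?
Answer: 356005/491177 ≈ 0.72480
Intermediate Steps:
s(P, j) = -28/P
(-1794 + f)/(-37785 + s(-13, 106)) = (-1794 - 25591)/(-37785 - 28/(-13)) = -27385/(-37785 - 28*(-1/13)) = -27385/(-37785 + 28/13) = -27385/(-491177/13) = -27385*(-13/491177) = 356005/491177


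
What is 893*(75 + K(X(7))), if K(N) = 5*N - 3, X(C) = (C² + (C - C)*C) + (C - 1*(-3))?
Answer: 327731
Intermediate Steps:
X(C) = 3 + C + C² (X(C) = (C² + 0*C) + (C + 3) = (C² + 0) + (3 + C) = C² + (3 + C) = 3 + C + C²)
K(N) = -3 + 5*N
893*(75 + K(X(7))) = 893*(75 + (-3 + 5*(3 + 7 + 7²))) = 893*(75 + (-3 + 5*(3 + 7 + 49))) = 893*(75 + (-3 + 5*59)) = 893*(75 + (-3 + 295)) = 893*(75 + 292) = 893*367 = 327731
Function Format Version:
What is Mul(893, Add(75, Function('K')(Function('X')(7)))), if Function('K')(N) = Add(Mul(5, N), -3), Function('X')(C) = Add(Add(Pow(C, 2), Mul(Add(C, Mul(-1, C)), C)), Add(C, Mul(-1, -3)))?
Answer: 327731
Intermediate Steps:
Function('X')(C) = Add(3, C, Pow(C, 2)) (Function('X')(C) = Add(Add(Pow(C, 2), Mul(0, C)), Add(C, 3)) = Add(Add(Pow(C, 2), 0), Add(3, C)) = Add(Pow(C, 2), Add(3, C)) = Add(3, C, Pow(C, 2)))
Function('K')(N) = Add(-3, Mul(5, N))
Mul(893, Add(75, Function('K')(Function('X')(7)))) = Mul(893, Add(75, Add(-3, Mul(5, Add(3, 7, Pow(7, 2)))))) = Mul(893, Add(75, Add(-3, Mul(5, Add(3, 7, 49))))) = Mul(893, Add(75, Add(-3, Mul(5, 59)))) = Mul(893, Add(75, Add(-3, 295))) = Mul(893, Add(75, 292)) = Mul(893, 367) = 327731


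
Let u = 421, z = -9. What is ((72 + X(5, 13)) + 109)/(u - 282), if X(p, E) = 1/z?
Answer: 1628/1251 ≈ 1.3014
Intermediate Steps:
X(p, E) = -⅑ (X(p, E) = 1/(-9) = -⅑)
((72 + X(5, 13)) + 109)/(u - 282) = ((72 - ⅑) + 109)/(421 - 282) = (647/9 + 109)/139 = (1628/9)*(1/139) = 1628/1251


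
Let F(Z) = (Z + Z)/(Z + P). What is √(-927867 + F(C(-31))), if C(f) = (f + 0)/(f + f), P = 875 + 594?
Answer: I*√8014656265229/2939 ≈ 963.26*I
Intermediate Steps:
P = 1469
C(f) = ½ (C(f) = f/((2*f)) = f*(1/(2*f)) = ½)
F(Z) = 2*Z/(1469 + Z) (F(Z) = (Z + Z)/(Z + 1469) = (2*Z)/(1469 + Z) = 2*Z/(1469 + Z))
√(-927867 + F(C(-31))) = √(-927867 + 2*(½)/(1469 + ½)) = √(-927867 + 2*(½)/(2939/2)) = √(-927867 + 2*(½)*(2/2939)) = √(-927867 + 2/2939) = √(-2727001111/2939) = I*√8014656265229/2939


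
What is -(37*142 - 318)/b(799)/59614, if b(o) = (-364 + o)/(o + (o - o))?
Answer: -1971932/12966045 ≈ -0.15208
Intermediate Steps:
b(o) = (-364 + o)/o (b(o) = (-364 + o)/(o + 0) = (-364 + o)/o)
-(37*142 - 318)/b(799)/59614 = -(37*142 - 318)/(((-364 + 799)/799))/59614 = -(5254 - 318)/(((1/799)*435))/59614 = -4936/(435/799)/59614 = -4936*(799/435)/59614 = -3943864/(435*59614) = -1*1971932/12966045 = -1971932/12966045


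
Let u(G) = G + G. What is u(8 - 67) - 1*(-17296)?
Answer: 17178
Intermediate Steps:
u(G) = 2*G
u(8 - 67) - 1*(-17296) = 2*(8 - 67) - 1*(-17296) = 2*(-59) + 17296 = -118 + 17296 = 17178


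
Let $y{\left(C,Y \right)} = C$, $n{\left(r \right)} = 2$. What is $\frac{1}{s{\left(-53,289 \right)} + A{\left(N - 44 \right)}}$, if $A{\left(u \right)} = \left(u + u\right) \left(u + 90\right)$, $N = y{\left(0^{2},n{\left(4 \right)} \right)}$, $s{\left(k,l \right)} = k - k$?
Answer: $- \frac{1}{4048} \approx -0.00024704$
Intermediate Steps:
$s{\left(k,l \right)} = 0$
$N = 0$ ($N = 0^{2} = 0$)
$A{\left(u \right)} = 2 u \left(90 + u\right)$
$\frac{1}{s{\left(-53,289 \right)} + A{\left(N - 44 \right)}} = \frac{1}{0 + 2 \left(0 - 44\right) \left(90 + \left(0 - 44\right)\right)} = \frac{1}{0 + 2 \left(-44\right) \left(90 - 44\right)} = \frac{1}{0 + 2 \left(-44\right) 46} = \frac{1}{0 - 4048} = \frac{1}{-4048} = - \frac{1}{4048}$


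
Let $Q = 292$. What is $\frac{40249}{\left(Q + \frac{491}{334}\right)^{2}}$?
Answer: $\frac{4490017444}{9607724361} \approx 0.46733$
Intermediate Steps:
$\frac{40249}{\left(Q + \frac{491}{334}\right)^{2}} = \frac{40249}{\left(292 + \frac{491}{334}\right)^{2}} = \frac{40249}{\left(\frac{98019}{334}\right)^{2}} = \frac{40249}{\frac{9607724361}{111556}} = 40249 \cdot \frac{111556}{9607724361} = \frac{4490017444}{9607724361}$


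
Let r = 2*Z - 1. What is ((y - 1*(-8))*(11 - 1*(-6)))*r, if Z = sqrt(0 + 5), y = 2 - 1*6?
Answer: -68 + 136*sqrt(5) ≈ 236.11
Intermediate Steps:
y = -4 (y = 2 - 6 = -4)
Z = sqrt(5) ≈ 2.2361
r = -1 + 2*sqrt(5) (r = 2*sqrt(5) - 1 = -1 + 2*sqrt(5) ≈ 3.4721)
((y - 1*(-8))*(11 - 1*(-6)))*r = ((-4 - 1*(-8))*(11 - 1*(-6)))*(-1 + 2*sqrt(5)) = ((-4 + 8)*(11 + 6))*(-1 + 2*sqrt(5)) = (4*17)*(-1 + 2*sqrt(5)) = 68*(-1 + 2*sqrt(5)) = -68 + 136*sqrt(5)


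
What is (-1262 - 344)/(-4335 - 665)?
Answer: 803/2500 ≈ 0.32120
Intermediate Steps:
(-1262 - 344)/(-4335 - 665) = -1606/(-5000) = -1606*(-1/5000) = 803/2500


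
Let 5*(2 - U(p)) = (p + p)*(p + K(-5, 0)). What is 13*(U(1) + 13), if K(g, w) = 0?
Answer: 949/5 ≈ 189.80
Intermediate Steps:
U(p) = 2 - 2*p²/5 (U(p) = 2 - (p + p)*(p + 0)/5 = 2 - 2*p*p/5 = 2 - 2*p²/5)
13*(U(1) + 13) = 13*((2 - ⅖*1²) + 13) = 13*((2 - ⅖*1) + 13) = 13*((2 - ⅖) + 13) = 13*(8/5 + 13) = 13*(73/5) = 949/5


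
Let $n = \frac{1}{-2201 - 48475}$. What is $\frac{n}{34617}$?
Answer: $- \frac{1}{1754251092} \approx -5.7004 \cdot 10^{-10}$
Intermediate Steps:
$n = - \frac{1}{50676}$ ($n = \frac{1}{-2201 - 48475} = \frac{1}{-50676} = - \frac{1}{50676} \approx -1.9733 \cdot 10^{-5}$)
$\frac{n}{34617} = - \frac{1}{50676 \cdot 34617} = \left(- \frac{1}{50676}\right) \frac{1}{34617} = - \frac{1}{1754251092}$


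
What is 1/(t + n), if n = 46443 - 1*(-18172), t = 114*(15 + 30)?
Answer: 1/69745 ≈ 1.4338e-5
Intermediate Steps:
t = 5130 (t = 114*45 = 5130)
n = 64615 (n = 46443 + 18172 = 64615)
1/(t + n) = 1/(5130 + 64615) = 1/69745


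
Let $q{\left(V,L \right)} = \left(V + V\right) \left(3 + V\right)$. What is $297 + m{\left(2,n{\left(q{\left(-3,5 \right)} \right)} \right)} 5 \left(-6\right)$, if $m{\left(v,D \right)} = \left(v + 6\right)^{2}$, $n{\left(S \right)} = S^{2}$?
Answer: $-1623$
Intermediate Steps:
$q{\left(V,L \right)} = 2 V \left(3 + V\right)$
$m{\left(v,D \right)} = \left(6 + v\right)^{2}$
$297 + m{\left(2,n{\left(q{\left(-3,5 \right)} \right)} \right)} 5 \left(-6\right) = 297 + \left(6 + 2\right)^{2} \cdot 5 \left(-6\right) = 297 + 8^{2} \cdot 5 \left(-6\right) = 297 + 64 \cdot 5 \left(-6\right) = 297 + 320 \left(-6\right) = 297 - 1920 = -1623$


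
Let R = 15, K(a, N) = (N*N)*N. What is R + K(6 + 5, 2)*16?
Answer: 143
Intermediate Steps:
K(a, N) = N³ (K(a, N) = N²*N = N³)
R + K(6 + 5, 2)*16 = 15 + 2³*16 = 15 + 8*16 = 15 + 128 = 143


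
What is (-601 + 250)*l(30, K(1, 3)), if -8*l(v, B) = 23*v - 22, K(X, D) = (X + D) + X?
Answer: 58617/2 ≈ 29309.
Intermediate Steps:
K(X, D) = D + 2*X (K(X, D) = (D + X) + X = D + 2*X)
l(v, B) = 11/4 - 23*v/8 (l(v, B) = -(23*v - 22)/8 = -(-22 + 23*v)/8 = 11/4 - 23*v/8)
(-601 + 250)*l(30, K(1, 3)) = (-601 + 250)*(11/4 - 23/8*30) = -351*(11/4 - 345/4) = -351*(-167/2) = 58617/2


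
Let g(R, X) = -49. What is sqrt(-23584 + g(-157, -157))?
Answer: I*sqrt(23633) ≈ 153.73*I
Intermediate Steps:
sqrt(-23584 + g(-157, -157)) = sqrt(-23584 - 49) = sqrt(-23633) = I*sqrt(23633)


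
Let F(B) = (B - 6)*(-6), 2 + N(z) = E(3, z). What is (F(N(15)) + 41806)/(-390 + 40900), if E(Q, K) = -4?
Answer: 20939/20255 ≈ 1.0338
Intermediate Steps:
N(z) = -6 (N(z) = -2 - 4 = -6)
F(B) = 36 - 6*B (F(B) = (-6 + B)*(-6) = 36 - 6*B)
(F(N(15)) + 41806)/(-390 + 40900) = ((36 - 6*(-6)) + 41806)/(-390 + 40900) = ((36 + 36) + 41806)/40510 = (72 + 41806)*(1/40510) = 41878*(1/40510) = 20939/20255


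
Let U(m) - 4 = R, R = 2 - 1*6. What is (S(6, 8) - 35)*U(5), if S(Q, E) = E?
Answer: 0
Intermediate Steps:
R = -4 (R = 2 - 6 = -4)
U(m) = 0 (U(m) = 4 - 4 = 0)
(S(6, 8) - 35)*U(5) = (8 - 35)*0 = -27*0 = 0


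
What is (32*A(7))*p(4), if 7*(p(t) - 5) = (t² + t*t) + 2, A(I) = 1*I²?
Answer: 15456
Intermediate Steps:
A(I) = I²
p(t) = 37/7 + 2*t²/7 (p(t) = 5 + ((t² + t*t) + 2)/7 = 5 + ((t² + t²) + 2)/7 = 5 + (2*t² + 2)/7 = 5 + (2 + 2*t²)/7 = 5 + (2/7 + 2*t²/7) = 37/7 + 2*t²/7)
(32*A(7))*p(4) = (32*7²)*(37/7 + (2/7)*4²) = (32*49)*(37/7 + (2/7)*16) = 1568*(37/7 + 32/7) = 1568*(69/7) = 15456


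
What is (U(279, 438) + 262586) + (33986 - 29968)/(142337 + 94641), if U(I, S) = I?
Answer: 4449516142/16927 ≈ 2.6287e+5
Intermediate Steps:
(U(279, 438) + 262586) + (33986 - 29968)/(142337 + 94641) = (279 + 262586) + (33986 - 29968)/(142337 + 94641) = 262865 + 4018/236978 = 262865 + 4018*(1/236978) = 262865 + 287/16927 = 4449516142/16927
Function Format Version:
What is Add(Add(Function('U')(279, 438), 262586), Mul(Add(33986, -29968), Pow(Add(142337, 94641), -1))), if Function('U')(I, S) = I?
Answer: Rational(4449516142, 16927) ≈ 2.6287e+5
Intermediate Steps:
Add(Add(Function('U')(279, 438), 262586), Mul(Add(33986, -29968), Pow(Add(142337, 94641), -1))) = Add(Add(279, 262586), Mul(Add(33986, -29968), Pow(Add(142337, 94641), -1))) = Add(262865, Mul(4018, Pow(236978, -1))) = Add(262865, Mul(4018, Rational(1, 236978))) = Add(262865, Rational(287, 16927)) = Rational(4449516142, 16927)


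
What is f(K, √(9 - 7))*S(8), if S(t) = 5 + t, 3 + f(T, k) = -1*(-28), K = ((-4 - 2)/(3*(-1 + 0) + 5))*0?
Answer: 325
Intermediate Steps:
K = 0 (K = -6/(3*(-1) + 5)*0 = -6/(-3 + 5)*0 = -6/2*0 = -6*½*0 = -3*0 = 0)
f(T, k) = 25 (f(T, k) = -3 - 1*(-28) = -3 + 28 = 25)
f(K, √(9 - 7))*S(8) = 25*(5 + 8) = 25*13 = 325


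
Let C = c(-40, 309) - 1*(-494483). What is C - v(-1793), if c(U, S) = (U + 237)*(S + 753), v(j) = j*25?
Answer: 748522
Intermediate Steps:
v(j) = 25*j
c(U, S) = (237 + U)*(753 + S)
C = 703697 (C = (178461 + 237*309 + 753*(-40) + 309*(-40)) - 1*(-494483) = (178461 + 73233 - 30120 - 12360) + 494483 = 209214 + 494483 = 703697)
C - v(-1793) = 703697 - 25*(-1793) = 703697 - 1*(-44825) = 703697 + 44825 = 748522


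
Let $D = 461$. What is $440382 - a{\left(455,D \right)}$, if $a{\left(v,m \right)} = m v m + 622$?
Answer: $-96257295$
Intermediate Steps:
$a{\left(v,m \right)} = 622 + v m^{2}$ ($a{\left(v,m \right)} = v m^{2} + 622 = 622 + v m^{2}$)
$440382 - a{\left(455,D \right)} = 440382 - \left(622 + 455 \cdot 461^{2}\right) = 440382 - \left(622 + 455 \cdot 212521\right) = 440382 - \left(622 + 96697055\right) = 440382 - 96697677 = -96257295$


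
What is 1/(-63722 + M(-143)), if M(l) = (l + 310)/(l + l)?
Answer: -286/18224659 ≈ -1.5693e-5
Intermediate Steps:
M(l) = (310 + l)/(2*l) (M(l) = (310 + l)/((2*l)) = (310 + l)*(1/(2*l)) = (310 + l)/(2*l))
1/(-63722 + M(-143)) = 1/(-63722 + (½)*(310 - 143)/(-143)) = 1/(-63722 + (½)*(-1/143)*167) = 1/(-63722 - 167/286) = 1/(-18224659/286) = -286/18224659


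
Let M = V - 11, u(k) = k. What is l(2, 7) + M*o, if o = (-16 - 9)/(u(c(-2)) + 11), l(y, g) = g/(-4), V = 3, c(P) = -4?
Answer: 751/28 ≈ 26.821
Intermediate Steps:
l(y, g) = -g/4 (l(y, g) = g*(-¼) = -g/4)
o = -25/7 (o = (-16 - 9)/(-4 + 11) = -25/7 ≈ -3.5714)
M = -8 (M = 3 - 11 = -8)
l(2, 7) + M*o = -¼*7 - 8*(-25/7) = -7/4 + 200/7 = 751/28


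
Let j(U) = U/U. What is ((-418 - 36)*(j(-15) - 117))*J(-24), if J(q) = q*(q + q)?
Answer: 60668928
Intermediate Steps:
j(U) = 1
J(q) = 2*q² (J(q) = q*(2*q) = 2*q²)
((-418 - 36)*(j(-15) - 117))*J(-24) = ((-418 - 36)*(1 - 117))*(2*(-24)²) = (-454*(-116))*(2*576) = 52664*1152 = 60668928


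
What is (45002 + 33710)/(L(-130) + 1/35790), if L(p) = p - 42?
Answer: -2817102480/6155879 ≈ -457.63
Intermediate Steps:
L(p) = -42 + p
(45002 + 33710)/(L(-130) + 1/35790) = (45002 + 33710)/((-42 - 130) + 1/35790) = 78712/(-172 + 1/35790) = 78712/(-6155879/35790) = 78712*(-35790/6155879) = -2817102480/6155879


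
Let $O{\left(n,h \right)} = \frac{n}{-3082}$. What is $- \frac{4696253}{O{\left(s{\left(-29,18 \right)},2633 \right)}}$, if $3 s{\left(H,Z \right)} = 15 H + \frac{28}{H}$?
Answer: $- \frac{1259225101902}{12643} \approx -9.9599 \cdot 10^{7}$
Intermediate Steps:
$s{\left(H,Z \right)} = 5 H + \frac{28}{3 H}$ ($s{\left(H,Z \right)} = \frac{15 H + \frac{28}{H}}{3} = 5 H + \frac{28}{3 H}$)
$O{\left(n,h \right)} = - \frac{n}{3082}$ ($O{\left(n,h \right)} = n \left(- \frac{1}{3082}\right) = - \frac{n}{3082}$)
$- \frac{4696253}{O{\left(s{\left(-29,18 \right)},2633 \right)}} = - \frac{4696253}{\left(- \frac{1}{3082}\right) \left(5 \left(-29\right) + \frac{28}{3 \left(-29\right)}\right)} = - \frac{4696253}{\left(- \frac{1}{3082}\right) \left(-145 + \frac{28}{3} \left(- \frac{1}{29}\right)\right)} = - \frac{4696253}{\left(- \frac{1}{3082}\right) \left(-145 - \frac{28}{87}\right)} = - \frac{4696253}{\left(- \frac{1}{3082}\right) \left(- \frac{12643}{87}\right)} = - \frac{4696253}{\frac{12643}{268134}} = \left(-4696253\right) \frac{268134}{12643} = - \frac{1259225101902}{12643}$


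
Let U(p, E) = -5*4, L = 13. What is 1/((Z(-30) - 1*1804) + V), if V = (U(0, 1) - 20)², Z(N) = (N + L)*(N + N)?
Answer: 1/816 ≈ 0.0012255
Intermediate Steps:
U(p, E) = -20
Z(N) = 2*N*(13 + N) (Z(N) = (N + 13)*(N + N) = (13 + N)*(2*N) = 2*N*(13 + N))
V = 1600 (V = (-20 - 20)² = (-40)² = 1600)
1/((Z(-30) - 1*1804) + V) = 1/((2*(-30)*(13 - 30) - 1*1804) + 1600) = 1/((2*(-30)*(-17) - 1804) + 1600) = 1/((1020 - 1804) + 1600) = 1/(-784 + 1600) = 1/816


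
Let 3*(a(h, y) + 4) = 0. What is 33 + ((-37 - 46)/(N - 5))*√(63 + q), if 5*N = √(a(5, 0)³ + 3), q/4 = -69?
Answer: (-415*√213 + 33*√61 + 825*I)/(√61 + 25*I) ≈ -35.957 + 220.73*I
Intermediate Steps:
q = -276 (q = 4*(-69) = -276)
a(h, y) = -4 (a(h, y) = -4 + (⅓)*0 = -4 + 0 = -4)
N = I*√61/5 (N = √((-4)³ + 3)/5 = √(-64 + 3)/5 = √(-61)/5 = (I*√61)/5 = I*√61/5 ≈ 1.562*I)
33 + ((-37 - 46)/(N - 5))*√(63 + q) = 33 + ((-37 - 46)/(I*√61/5 - 5))*√(63 - 276) = 33 + (-83/(-5 + I*√61/5))*√(-213) = 33 + (-83/(-5 + I*√61/5))*(I*√213) = 33 - 83*I*√213/(-5 + I*√61/5)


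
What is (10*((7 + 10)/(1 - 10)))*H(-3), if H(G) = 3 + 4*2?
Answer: -1870/9 ≈ -207.78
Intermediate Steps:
H(G) = 11 (H(G) = 3 + 8 = 11)
(10*((7 + 10)/(1 - 10)))*H(-3) = (10*((7 + 10)/(1 - 10)))*11 = (10*(17/(-9)))*11 = (10*(17*(-⅑)))*11 = (10*(-17/9))*11 = -170/9*11 = -1870/9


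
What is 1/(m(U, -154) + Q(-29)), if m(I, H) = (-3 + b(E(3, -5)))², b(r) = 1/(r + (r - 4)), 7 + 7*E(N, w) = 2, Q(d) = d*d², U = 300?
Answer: -1444/35203075 ≈ -4.1019e-5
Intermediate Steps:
Q(d) = d³
E(N, w) = -5/7 (E(N, w) = -1 + (⅐)*2 = -1 + 2/7 = -5/7)
b(r) = 1/(-4 + 2*r) (b(r) = 1/(r + (-4 + r)) = 1/(-4 + 2*r))
m(I, H) = 14641/1444 (m(I, H) = (-3 + 1/(2*(-2 - 5/7)))² = (-3 + 1/(2*(-19/7)))² = (-3 + (½)*(-7/19))² = (-3 - 7/38)² = (-121/38)² = 14641/1444)
1/(m(U, -154) + Q(-29)) = 1/(14641/1444 + (-29)³) = 1/(14641/1444 - 24389) = 1/(-35203075/1444) = -1444/35203075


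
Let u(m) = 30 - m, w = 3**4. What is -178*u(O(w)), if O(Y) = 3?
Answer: -4806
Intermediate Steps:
w = 81
-178*u(O(w)) = -178*(30 - 1*3) = -178*(30 - 3) = -178*27 = -4806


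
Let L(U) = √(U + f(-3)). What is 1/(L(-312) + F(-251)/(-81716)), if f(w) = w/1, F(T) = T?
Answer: 20510716/2103414029641 - 20032513968*I*√35/2103414029641 ≈ 9.7512e-6 - 0.056344*I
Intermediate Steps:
f(w) = w (f(w) = w*1 = w)
L(U) = √(-3 + U) (L(U) = √(U - 3) = √(-3 + U))
1/(L(-312) + F(-251)/(-81716)) = 1/(√(-3 - 312) - 251/(-81716)) = 1/(√(-315) - 251*(-1/81716)) = 1/(3*I*√35 + 251/81716) = 1/(251/81716 + 3*I*√35)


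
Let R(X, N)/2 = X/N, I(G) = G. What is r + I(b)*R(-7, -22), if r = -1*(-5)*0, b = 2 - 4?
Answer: -14/11 ≈ -1.2727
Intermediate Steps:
b = -2
R(X, N) = 2*X/N (R(X, N) = 2*(X/N) = 2*X/N)
r = 0 (r = 5*0 = 0)
r + I(b)*R(-7, -22) = 0 - 4*(-7)/(-22) = 0 - 4*(-7)*(-1)/22 = 0 - 2*7/11 = 0 - 14/11 = -14/11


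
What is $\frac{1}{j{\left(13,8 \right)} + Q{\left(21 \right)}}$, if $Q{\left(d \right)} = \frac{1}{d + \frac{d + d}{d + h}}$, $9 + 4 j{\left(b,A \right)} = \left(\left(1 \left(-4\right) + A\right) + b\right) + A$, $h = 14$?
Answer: $\frac{111}{449} \approx 0.24722$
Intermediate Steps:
$j{\left(b,A \right)} = - \frac{13}{4} + \frac{A}{2} + \frac{b}{4}$ ($j{\left(b,A \right)} = - \frac{9}{4} + \frac{\left(\left(1 \left(-4\right) + A\right) + b\right) + A}{4} = - \frac{9}{4} + \frac{\left(\left(-4 + A\right) + b\right) + A}{4} = - \frac{9}{4} + \frac{\left(-4 + A + b\right) + A}{4} = - \frac{9}{4} + \frac{-4 + b + 2 A}{4} = - \frac{9}{4} + \left(-1 + \frac{A}{2} + \frac{b}{4}\right) = - \frac{13}{4} + \frac{A}{2} + \frac{b}{4}$)
$Q{\left(d \right)} = \frac{1}{d + \frac{2 d}{14 + d}}$ ($Q{\left(d \right)} = \frac{1}{d + \frac{d + d}{d + 14}} = \frac{1}{d + \frac{2 d}{14 + d}}$)
$\frac{1}{j{\left(13,8 \right)} + Q{\left(21 \right)}} = \frac{1}{\left(- \frac{13}{4} + \frac{1}{2} \cdot 8 + \frac{1}{4} \cdot 13\right) + \frac{14 + 21}{21 \left(16 + 21\right)}} = \frac{1}{\left(- \frac{13}{4} + 4 + \frac{13}{4}\right) + \frac{1}{21} \cdot \frac{1}{37} \cdot 35} = \frac{1}{4 + \frac{1}{21} \cdot \frac{1}{37} \cdot 35} = \frac{1}{4 + \frac{5}{111}} = \frac{1}{\frac{449}{111}} = \frac{111}{449}$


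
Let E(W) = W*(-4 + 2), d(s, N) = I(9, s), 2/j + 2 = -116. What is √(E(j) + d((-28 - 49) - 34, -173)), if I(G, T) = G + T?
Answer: 8*I*√5546/59 ≈ 10.098*I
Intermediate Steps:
j = -1/59 (j = 2/(-2 - 116) = 2/(-118) = 2*(-1/118) = -1/59 ≈ -0.016949)
d(s, N) = 9 + s
E(W) = -2*W (E(W) = W*(-2) = -2*W)
√(E(j) + d((-28 - 49) - 34, -173)) = √(-2*(-1/59) + (9 + ((-28 - 49) - 34))) = √(2/59 + (9 + (-77 - 34))) = √(2/59 + (9 - 111)) = √(2/59 - 102) = √(-6016/59) = 8*I*√5546/59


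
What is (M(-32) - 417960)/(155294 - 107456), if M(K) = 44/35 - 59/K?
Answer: -468111727/53578560 ≈ -8.7369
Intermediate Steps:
M(K) = 44/35 - 59/K (M(K) = 44*(1/35) - 59/K = 44/35 - 59/K)
(M(-32) - 417960)/(155294 - 107456) = ((44/35 - 59/(-32)) - 417960)/(155294 - 107456) = ((44/35 - 59*(-1/32)) - 417960)/47838 = ((44/35 + 59/32) - 417960)*(1/47838) = (3473/1120 - 417960)*(1/47838) = -468111727/1120*1/47838 = -468111727/53578560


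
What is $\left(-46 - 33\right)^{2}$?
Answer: $6241$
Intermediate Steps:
$\left(-46 - 33\right)^{2} = \left(-79\right)^{2} = 6241$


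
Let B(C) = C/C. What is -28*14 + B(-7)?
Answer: -391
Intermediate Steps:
B(C) = 1
-28*14 + B(-7) = -28*14 + 1 = -392 + 1 = -391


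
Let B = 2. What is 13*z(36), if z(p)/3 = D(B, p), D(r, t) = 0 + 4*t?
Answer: 5616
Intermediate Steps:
D(r, t) = 4*t
z(p) = 12*p (z(p) = 3*(4*p) = 12*p)
13*z(36) = 13*(12*36) = 13*432 = 5616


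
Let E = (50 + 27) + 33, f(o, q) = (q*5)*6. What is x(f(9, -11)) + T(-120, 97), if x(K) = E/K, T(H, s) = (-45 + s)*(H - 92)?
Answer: -33073/3 ≈ -11024.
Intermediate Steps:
f(o, q) = 30*q (f(o, q) = (5*q)*6 = 30*q)
T(H, s) = (-92 + H)*(-45 + s) (T(H, s) = (-45 + s)*(-92 + H) = (-92 + H)*(-45 + s))
E = 110 (E = 77 + 33 = 110)
x(K) = 110/K
x(f(9, -11)) + T(-120, 97) = 110/((30*(-11))) + (4140 - 92*97 - 45*(-120) - 120*97) = 110/(-330) + (4140 - 8924 + 5400 - 11640) = 110*(-1/330) - 11024 = -1/3 - 11024 = -33073/3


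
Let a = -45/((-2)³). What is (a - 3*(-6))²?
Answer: 35721/64 ≈ 558.14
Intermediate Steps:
a = 45/8 (a = -45/(-8) = -45*(-⅛) = 45/8 ≈ 5.6250)
(a - 3*(-6))² = (45/8 - 3*(-6))² = (45/8 + 18)² = (189/8)² = 35721/64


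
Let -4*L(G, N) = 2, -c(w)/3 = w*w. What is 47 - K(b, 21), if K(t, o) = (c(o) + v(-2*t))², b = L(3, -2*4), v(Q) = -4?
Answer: -1760882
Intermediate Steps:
c(w) = -3*w² (c(w) = -3*w*w = -3*w²)
L(G, N) = -½ (L(G, N) = -¼*2 = -½)
b = -½ ≈ -0.50000
K(t, o) = (-4 - 3*o²)² (K(t, o) = (-3*o² - 4)² = (-4 - 3*o²)²)
47 - K(b, 21) = 47 - (4 + 3*21²)² = 47 - (4 + 3*441)² = 47 - (4 + 1323)² = 47 - 1*1327² = 47 - 1*1760929 = 47 - 1760929 = -1760882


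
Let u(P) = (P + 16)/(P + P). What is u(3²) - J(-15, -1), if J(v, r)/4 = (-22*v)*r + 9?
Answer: 23137/18 ≈ 1285.4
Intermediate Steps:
J(v, r) = 36 - 88*r*v (J(v, r) = 4*((-22*v)*r + 9) = 4*(-22*r*v + 9) = 4*(9 - 22*r*v) = 36 - 88*r*v)
u(P) = (16 + P)/(2*P) (u(P) = (16 + P)/((2*P)) = (16 + P)*(1/(2*P)) = (16 + P)/(2*P))
u(3²) - J(-15, -1) = (16 + 3²)/(2*(3²)) - (36 - 88*(-1)*(-15)) = (½)*(16 + 9)/9 - (36 - 1320) = (½)*(⅑)*25 - 1*(-1284) = 25/18 + 1284 = 23137/18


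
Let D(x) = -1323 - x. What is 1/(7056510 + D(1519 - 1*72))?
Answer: 1/7053740 ≈ 1.4177e-7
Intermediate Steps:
1/(7056510 + D(1519 - 1*72)) = 1/(7056510 + (-1323 - (1519 - 1*72))) = 1/(7056510 + (-1323 - (1519 - 72))) = 1/(7056510 + (-1323 - 1*1447)) = 1/(7056510 + (-1323 - 1447)) = 1/(7056510 - 2770) = 1/7053740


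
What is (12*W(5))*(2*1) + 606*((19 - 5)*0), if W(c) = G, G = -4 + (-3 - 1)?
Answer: -192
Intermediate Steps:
G = -8 (G = -4 - 4 = -8)
W(c) = -8
(12*W(5))*(2*1) + 606*((19 - 5)*0) = (12*(-8))*(2*1) + 606*((19 - 5)*0) = -96*2 + 606*(14*0) = -192 + 606*0 = -192 + 0 = -192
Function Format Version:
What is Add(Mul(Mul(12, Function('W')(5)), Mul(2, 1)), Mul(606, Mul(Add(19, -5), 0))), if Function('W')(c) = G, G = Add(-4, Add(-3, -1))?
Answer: -192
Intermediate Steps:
G = -8 (G = Add(-4, -4) = -8)
Function('W')(c) = -8
Add(Mul(Mul(12, Function('W')(5)), Mul(2, 1)), Mul(606, Mul(Add(19, -5), 0))) = Add(Mul(Mul(12, -8), Mul(2, 1)), Mul(606, Mul(Add(19, -5), 0))) = Add(Mul(-96, 2), Mul(606, Mul(14, 0))) = Add(-192, Mul(606, 0)) = Add(-192, 0) = -192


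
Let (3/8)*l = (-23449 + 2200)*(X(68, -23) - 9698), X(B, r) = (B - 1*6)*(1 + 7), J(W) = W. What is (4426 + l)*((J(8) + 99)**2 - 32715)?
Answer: -11088657097364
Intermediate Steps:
X(B, r) = -48 + 8*B (X(B, r) = (B - 6)*8 = (-6 + B)*8 = -48 + 8*B)
l = 521422128 (l = 8*((-23449 + 2200)*((-48 + 8*68) - 9698))/3 = 8*(-21249*((-48 + 544) - 9698))/3 = 8*(-21249*(496 - 9698))/3 = 8*(-21249*(-9202))/3 = (8/3)*195533298 = 521422128)
(4426 + l)*((J(8) + 99)**2 - 32715) = (4426 + 521422128)*((8 + 99)**2 - 32715) = 521426554*(107**2 - 32715) = 521426554*(11449 - 32715) = 521426554*(-21266) = -11088657097364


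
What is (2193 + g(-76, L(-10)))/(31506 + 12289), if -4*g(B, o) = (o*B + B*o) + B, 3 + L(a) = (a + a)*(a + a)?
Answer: 17298/43795 ≈ 0.39498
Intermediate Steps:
L(a) = -3 + 4*a² (L(a) = -3 + (a + a)*(a + a) = -3 + (2*a)*(2*a) = -3 + 4*a²)
g(B, o) = -B/4 - B*o/2 (g(B, o) = -((o*B + B*o) + B)/4 = -((B*o + B*o) + B)/4 = -(2*B*o + B)/4 = -(B + 2*B*o)/4 = -B/4 - B*o/2)
(2193 + g(-76, L(-10)))/(31506 + 12289) = (2193 - ¼*(-76)*(1 + 2*(-3 + 4*(-10)²)))/(31506 + 12289) = (2193 - ¼*(-76)*(1 + 2*(-3 + 4*100)))/43795 = (2193 - ¼*(-76)*(1 + 2*(-3 + 400)))*(1/43795) = (2193 - ¼*(-76)*(1 + 2*397))*(1/43795) = (2193 - ¼*(-76)*(1 + 794))*(1/43795) = (2193 - ¼*(-76)*795)*(1/43795) = (2193 + 15105)*(1/43795) = 17298*(1/43795) = 17298/43795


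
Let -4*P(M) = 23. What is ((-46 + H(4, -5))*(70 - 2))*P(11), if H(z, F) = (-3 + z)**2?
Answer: 17595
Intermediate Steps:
P(M) = -23/4 (P(M) = -1/4*23 = -23/4)
((-46 + H(4, -5))*(70 - 2))*P(11) = ((-46 + (-3 + 4)**2)*(70 - 2))*(-23/4) = ((-46 + 1**2)*68)*(-23/4) = ((-46 + 1)*68)*(-23/4) = -45*68*(-23/4) = -3060*(-23/4) = 17595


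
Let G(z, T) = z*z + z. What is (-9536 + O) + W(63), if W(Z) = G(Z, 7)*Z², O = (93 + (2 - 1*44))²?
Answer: 15996073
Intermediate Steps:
O = 2601 (O = (93 + (2 - 44))² = (93 - 42)² = 51² = 2601)
G(z, T) = z + z² (G(z, T) = z² + z = z + z²)
W(Z) = Z³*(1 + Z) (W(Z) = (Z*(1 + Z))*Z² = Z³*(1 + Z))
(-9536 + O) + W(63) = (-9536 + 2601) + 63³*(1 + 63) = -6935 + 250047*64 = -6935 + 16003008 = 15996073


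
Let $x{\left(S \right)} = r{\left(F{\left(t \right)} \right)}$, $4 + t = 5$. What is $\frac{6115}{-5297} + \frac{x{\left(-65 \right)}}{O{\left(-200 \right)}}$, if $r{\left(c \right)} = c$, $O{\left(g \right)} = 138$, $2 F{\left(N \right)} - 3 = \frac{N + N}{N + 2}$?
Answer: $- \frac{5004953}{4385916} \approx -1.1411$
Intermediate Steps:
$t = 1$ ($t = -4 + 5 = 1$)
$F{\left(N \right)} = \frac{3}{2} + \frac{N}{2 + N}$ ($F{\left(N \right)} = \frac{3}{2} + \frac{\left(N + N\right) \frac{1}{N + 2}}{2} = \frac{3}{2} + \frac{2 N \frac{1}{2 + N}}{2} = \frac{3}{2} + \frac{N}{2 + N}$)
$x{\left(S \right)} = \frac{11}{6}$ ($x{\left(S \right)} = \frac{6 + 5 \cdot 1}{2 \left(2 + 1\right)} = \frac{6 + 5}{2 \cdot 3} = \frac{1}{2} \cdot \frac{1}{3} \cdot 11 = \frac{11}{6}$)
$\frac{6115}{-5297} + \frac{x{\left(-65 \right)}}{O{\left(-200 \right)}} = \frac{6115}{-5297} + \frac{11}{6 \cdot 138} = 6115 \left(- \frac{1}{5297}\right) + \frac{11}{6} \cdot \frac{1}{138} = - \frac{6115}{5297} + \frac{11}{828} = - \frac{5004953}{4385916}$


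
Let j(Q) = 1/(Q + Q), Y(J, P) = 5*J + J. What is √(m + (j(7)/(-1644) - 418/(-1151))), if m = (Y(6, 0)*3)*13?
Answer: √246393796500553254/13245708 ≈ 37.475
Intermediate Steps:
Y(J, P) = 6*J
j(Q) = 1/(2*Q)
m = 1404 (m = ((6*6)*3)*13 = (36*3)*13 = 108*13 = 1404)
√(m + (j(7)/(-1644) - 418/(-1151))) = √(1404 + (((½)/7)/(-1644) - 418/(-1151))) = √(1404 + (((½)*(⅐))*(-1/1644) - 418*(-1/1151))) = √(1404 + ((1/14)*(-1/1644) + 418/1151)) = √(1404 + (-1/23016 + 418/1151)) = √(1404 + 9619537/26491416) = √(37203567601/26491416) = √246393796500553254/13245708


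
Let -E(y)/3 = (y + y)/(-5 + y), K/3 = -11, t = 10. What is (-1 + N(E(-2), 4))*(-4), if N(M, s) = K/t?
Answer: 86/5 ≈ 17.200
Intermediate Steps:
K = -33 (K = 3*(-11) = -33)
E(y) = -6*y/(-5 + y) (E(y) = -3*(y + y)/(-5 + y) = -3*2*y/(-5 + y) = -6*y/(-5 + y))
N(M, s) = -33/10
(-1 + N(E(-2), 4))*(-4) = (-1 - 33/10)*(-4) = -43/10*(-4) = 86/5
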